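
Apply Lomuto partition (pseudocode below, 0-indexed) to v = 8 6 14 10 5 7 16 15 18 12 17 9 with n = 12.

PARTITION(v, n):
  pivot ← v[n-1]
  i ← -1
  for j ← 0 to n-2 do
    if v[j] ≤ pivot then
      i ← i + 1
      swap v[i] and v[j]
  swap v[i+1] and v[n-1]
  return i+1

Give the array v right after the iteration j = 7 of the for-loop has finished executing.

8 6 5 7 14 10 16 15 18 12 17 9

pivot = v[11] = 9; i = -1
j=0: v[0]=8 ≤ 9 → i=0, swap v[0],v[0] (no change) → 8 6 14 10 5 7 16 15 18 12 17 9
j=1: v[1]=6 ≤ 9 → i=1, swap v[1],v[1] (no change) → 8 6 14 10 5 7 16 15 18 12 17 9
j=2: v[2]=14 > 9 → no swap
j=3: v[3]=10 > 9 → no swap
j=4: v[4]=5 ≤ 9 → i=2, swap v[2],v[4] → 8 6 5 10 14 7 16 15 18 12 17 9
j=5: v[5]=7 ≤ 9 → i=3, swap v[3],v[5] → 8 6 5 7 14 10 16 15 18 12 17 9
j=6: v[6]=16 > 9 → no swap
j=7: v[7]=15 > 9 → no swap
(after j=7) v = 8 6 5 7 14 10 16 15 18 12 17 9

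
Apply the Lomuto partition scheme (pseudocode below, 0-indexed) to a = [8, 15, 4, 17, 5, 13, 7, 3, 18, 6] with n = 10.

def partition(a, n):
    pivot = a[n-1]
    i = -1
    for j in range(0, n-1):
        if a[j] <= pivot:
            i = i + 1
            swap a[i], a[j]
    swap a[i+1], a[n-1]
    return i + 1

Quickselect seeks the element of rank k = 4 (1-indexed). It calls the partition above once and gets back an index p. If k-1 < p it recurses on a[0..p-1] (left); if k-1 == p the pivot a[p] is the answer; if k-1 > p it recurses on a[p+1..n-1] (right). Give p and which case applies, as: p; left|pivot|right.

3; pivot

pivot = a[9] = 6; i = -1
j=0: a[0]=8 > 6 → no swap
j=1: a[1]=15 > 6 → no swap
j=2: a[2]=4 ≤ 6 → i=0, swap a[0],a[2] → [4, 15, 8, 17, 5, 13, 7, 3, 18, 6]
j=3: a[3]=17 > 6 → no swap
j=4: a[4]=5 ≤ 6 → i=1, swap a[1],a[4] → [4, 5, 8, 17, 15, 13, 7, 3, 18, 6]
j=5: a[5]=13 > 6 → no swap
j=6: a[6]=7 > 6 → no swap
j=7: a[7]=3 ≤ 6 → i=2, swap a[2],a[7] → [4, 5, 3, 17, 15, 13, 7, 8, 18, 6]
j=8: a[8]=18 > 6 → no swap
final swap a[3],a[9] → [4, 5, 3, 6, 15, 13, 7, 8, 18, 17]; return 3
p = 3; k-1 = 3 == 3 ⇒ pivot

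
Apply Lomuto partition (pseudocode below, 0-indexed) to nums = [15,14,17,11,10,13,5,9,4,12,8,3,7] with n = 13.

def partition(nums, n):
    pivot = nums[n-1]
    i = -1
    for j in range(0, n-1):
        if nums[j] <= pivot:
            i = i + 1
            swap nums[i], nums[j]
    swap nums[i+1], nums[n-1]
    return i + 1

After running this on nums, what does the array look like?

[5,4,3,7,10,13,15,9,14,12,8,17,11]

pivot = nums[12] = 7; i = -1
j=0: nums[0]=15 > 7 → no swap
j=1: nums[1]=14 > 7 → no swap
j=2: nums[2]=17 > 7 → no swap
j=3: nums[3]=11 > 7 → no swap
j=4: nums[4]=10 > 7 → no swap
j=5: nums[5]=13 > 7 → no swap
j=6: nums[6]=5 ≤ 7 → i=0, swap nums[0],nums[6] → [5,14,17,11,10,13,15,9,4,12,8,3,7]
j=7: nums[7]=9 > 7 → no swap
j=8: nums[8]=4 ≤ 7 → i=1, swap nums[1],nums[8] → [5,4,17,11,10,13,15,9,14,12,8,3,7]
j=9: nums[9]=12 > 7 → no swap
j=10: nums[10]=8 > 7 → no swap
j=11: nums[11]=3 ≤ 7 → i=2, swap nums[2],nums[11] → [5,4,3,11,10,13,15,9,14,12,8,17,7]
final swap nums[3],nums[12] → [5,4,3,7,10,13,15,9,14,12,8,17,11]; return 3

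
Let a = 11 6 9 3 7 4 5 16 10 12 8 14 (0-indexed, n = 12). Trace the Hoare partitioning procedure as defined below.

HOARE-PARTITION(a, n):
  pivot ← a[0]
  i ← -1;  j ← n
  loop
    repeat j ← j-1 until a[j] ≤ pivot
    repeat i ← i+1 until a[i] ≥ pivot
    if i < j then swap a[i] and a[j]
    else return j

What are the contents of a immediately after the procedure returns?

8 6 9 3 7 4 5 10 16 12 11 14

pivot=11
j stops at 10 (8), i stops at 0 (11); swap ⇒ 8 6 9 3 7 4 5 16 10 12 11 14
j stops at 8 (10), i stops at 7 (16); swap ⇒ 8 6 9 3 7 4 5 10 16 12 11 14
j stops at 7, i stops at 8; i≥j ⇒ return 7. a=8 6 9 3 7 4 5 10 16 12 11 14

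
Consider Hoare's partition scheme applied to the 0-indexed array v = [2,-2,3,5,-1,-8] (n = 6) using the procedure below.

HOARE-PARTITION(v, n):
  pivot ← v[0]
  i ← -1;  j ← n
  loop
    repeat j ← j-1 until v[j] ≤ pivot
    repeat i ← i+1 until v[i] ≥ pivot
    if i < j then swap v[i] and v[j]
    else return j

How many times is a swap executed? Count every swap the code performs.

2

pivot = v[0] = 2; i = -1, j = 6
j→5 (v[5]=-8≤2), i→0 (v[0]=2≥2); i<j, swap → [-8,-2,3,5,-1,2]
j→4 (v[4]=-1≤2), i→2 (v[2]=3≥2); i<j, swap → [-8,-2,-1,5,3,2]
j→2, i→3; i≥j, return j=2. v = [-8,-2,-1,5,3,2]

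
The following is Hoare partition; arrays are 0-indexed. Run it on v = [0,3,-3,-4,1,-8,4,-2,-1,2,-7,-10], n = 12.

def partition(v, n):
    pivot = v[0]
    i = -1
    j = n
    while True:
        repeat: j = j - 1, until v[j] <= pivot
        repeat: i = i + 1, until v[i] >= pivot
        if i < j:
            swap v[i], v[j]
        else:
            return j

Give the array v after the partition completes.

pivot=0
j stops at 11 (-10), i stops at 0 (0); swap ⇒ [-10,3,-3,-4,1,-8,4,-2,-1,2,-7,0]
j stops at 10 (-7), i stops at 1 (3); swap ⇒ [-10,-7,-3,-4,1,-8,4,-2,-1,2,3,0]
j stops at 8 (-1), i stops at 4 (1); swap ⇒ [-10,-7,-3,-4,-1,-8,4,-2,1,2,3,0]
j stops at 7 (-2), i stops at 6 (4); swap ⇒ [-10,-7,-3,-4,-1,-8,-2,4,1,2,3,0]
j stops at 6, i stops at 7; i≥j ⇒ return 6. v=[-10,-7,-3,-4,-1,-8,-2,4,1,2,3,0]

[-10,-7,-3,-4,-1,-8,-2,4,1,2,3,0]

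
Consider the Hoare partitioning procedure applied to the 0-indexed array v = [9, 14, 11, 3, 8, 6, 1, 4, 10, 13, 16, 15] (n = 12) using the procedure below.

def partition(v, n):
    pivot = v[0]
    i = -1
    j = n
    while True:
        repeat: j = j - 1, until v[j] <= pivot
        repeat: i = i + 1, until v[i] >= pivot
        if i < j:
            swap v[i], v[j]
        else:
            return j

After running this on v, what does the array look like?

[4, 1, 6, 3, 8, 11, 14, 9, 10, 13, 16, 15]

pivot = v[0] = 9; i = -1, j = 12
j→7 (v[7]=4≤9), i→0 (v[0]=9≥9); i<j, swap → [4, 14, 11, 3, 8, 6, 1, 9, 10, 13, 16, 15]
j→6 (v[6]=1≤9), i→1 (v[1]=14≥9); i<j, swap → [4, 1, 11, 3, 8, 6, 14, 9, 10, 13, 16, 15]
j→5 (v[5]=6≤9), i→2 (v[2]=11≥9); i<j, swap → [4, 1, 6, 3, 8, 11, 14, 9, 10, 13, 16, 15]
j→4, i→5; i≥j, return j=4. v = [4, 1, 6, 3, 8, 11, 14, 9, 10, 13, 16, 15]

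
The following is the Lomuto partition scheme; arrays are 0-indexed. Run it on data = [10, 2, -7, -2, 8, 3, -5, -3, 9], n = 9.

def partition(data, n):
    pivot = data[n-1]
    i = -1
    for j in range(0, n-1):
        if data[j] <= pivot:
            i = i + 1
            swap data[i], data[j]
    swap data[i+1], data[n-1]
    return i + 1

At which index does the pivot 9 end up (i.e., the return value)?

7

pivot=9, i=-1
j=0: 10>9, skip
j=1: 2≤9, i=0, swap(0,1) ⇒ [2, 10, -7, -2, 8, 3, -5, -3, 9]
j=2: -7≤9, i=1, swap(1,2) ⇒ [2, -7, 10, -2, 8, 3, -5, -3, 9]
j=3: -2≤9, i=2, swap(2,3) ⇒ [2, -7, -2, 10, 8, 3, -5, -3, 9]
j=4: 8≤9, i=3, swap(3,4) ⇒ [2, -7, -2, 8, 10, 3, -5, -3, 9]
j=5: 3≤9, i=4, swap(4,5) ⇒ [2, -7, -2, 8, 3, 10, -5, -3, 9]
j=6: -5≤9, i=5, swap(5,6) ⇒ [2, -7, -2, 8, 3, -5, 10, -3, 9]
j=7: -3≤9, i=6, swap(6,7) ⇒ [2, -7, -2, 8, 3, -5, -3, 10, 9]
swap(7,8) ⇒ [2, -7, -2, 8, 3, -5, -3, 9, 10]; return 7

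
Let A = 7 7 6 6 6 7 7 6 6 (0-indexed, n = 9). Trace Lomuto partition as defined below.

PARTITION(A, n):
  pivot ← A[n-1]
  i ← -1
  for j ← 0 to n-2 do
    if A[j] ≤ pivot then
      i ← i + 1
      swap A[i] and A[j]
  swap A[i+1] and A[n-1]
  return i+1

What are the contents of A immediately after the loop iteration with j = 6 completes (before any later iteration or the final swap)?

6 6 6 7 7 7 7 6 6

pivot = A[8] = 6; i = -1
j=0: A[0]=7 > 6 → no swap
j=1: A[1]=7 > 6 → no swap
j=2: A[2]=6 ≤ 6 → i=0, swap A[0],A[2] → 6 7 7 6 6 7 7 6 6
j=3: A[3]=6 ≤ 6 → i=1, swap A[1],A[3] → 6 6 7 7 6 7 7 6 6
j=4: A[4]=6 ≤ 6 → i=2, swap A[2],A[4] → 6 6 6 7 7 7 7 6 6
j=5: A[5]=7 > 6 → no swap
j=6: A[6]=7 > 6 → no swap
(after j=6) A = 6 6 6 7 7 7 7 6 6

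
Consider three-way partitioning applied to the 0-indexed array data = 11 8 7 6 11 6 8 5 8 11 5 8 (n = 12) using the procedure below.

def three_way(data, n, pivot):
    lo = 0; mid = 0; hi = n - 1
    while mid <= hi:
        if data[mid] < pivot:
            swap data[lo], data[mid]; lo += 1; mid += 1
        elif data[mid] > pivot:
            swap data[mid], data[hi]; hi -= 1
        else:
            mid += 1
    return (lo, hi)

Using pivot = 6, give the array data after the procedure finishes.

lo=0 mid=0 hi=11
11>6: swap(0,11), hi=10 ⇒ 8 8 7 6 11 6 8 5 8 11 5 11
8>6: swap(0,10), hi=9 ⇒ 5 8 7 6 11 6 8 5 8 11 8 11
5<6: swap(0,0), lo=1 mid=1 ⇒ 5 8 7 6 11 6 8 5 8 11 8 11
8>6: swap(1,9), hi=8 ⇒ 5 11 7 6 11 6 8 5 8 8 8 11
11>6: swap(1,8), hi=7 ⇒ 5 8 7 6 11 6 8 5 11 8 8 11
8>6: swap(1,7), hi=6 ⇒ 5 5 7 6 11 6 8 8 11 8 8 11
5<6: swap(1,1), lo=2 mid=2 ⇒ 5 5 7 6 11 6 8 8 11 8 8 11
7>6: swap(2,6), hi=5 ⇒ 5 5 8 6 11 6 7 8 11 8 8 11
8>6: swap(2,5), hi=4 ⇒ 5 5 6 6 11 8 7 8 11 8 8 11
6=6: mid=3
6=6: mid=4
11>6: swap(4,4), hi=3 ⇒ 5 5 6 6 11 8 7 8 11 8 8 11
done. lo=2 hi=3; data=5 5 6 6 11 8 7 8 11 8 8 11

5 5 6 6 11 8 7 8 11 8 8 11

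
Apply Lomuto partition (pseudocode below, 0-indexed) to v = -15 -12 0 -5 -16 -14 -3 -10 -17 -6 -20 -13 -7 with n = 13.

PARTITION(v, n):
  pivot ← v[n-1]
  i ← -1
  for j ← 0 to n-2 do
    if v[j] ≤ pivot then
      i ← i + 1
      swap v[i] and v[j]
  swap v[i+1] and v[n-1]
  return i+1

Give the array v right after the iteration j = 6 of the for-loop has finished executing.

pivot=-7, i=-1
j=0: -15≤-7, i=0, swap(0,0) ⇒ -15 -12 0 -5 -16 -14 -3 -10 -17 -6 -20 -13 -7
j=1: -12≤-7, i=1, swap(1,1) ⇒ -15 -12 0 -5 -16 -14 -3 -10 -17 -6 -20 -13 -7
j=2: 0>-7, skip
j=3: -5>-7, skip
j=4: -16≤-7, i=2, swap(2,4) ⇒ -15 -12 -16 -5 0 -14 -3 -10 -17 -6 -20 -13 -7
j=5: -14≤-7, i=3, swap(3,5) ⇒ -15 -12 -16 -14 0 -5 -3 -10 -17 -6 -20 -13 -7
j=6: -3>-7, skip
(after j=6) v = -15 -12 -16 -14 0 -5 -3 -10 -17 -6 -20 -13 -7

-15 -12 -16 -14 0 -5 -3 -10 -17 -6 -20 -13 -7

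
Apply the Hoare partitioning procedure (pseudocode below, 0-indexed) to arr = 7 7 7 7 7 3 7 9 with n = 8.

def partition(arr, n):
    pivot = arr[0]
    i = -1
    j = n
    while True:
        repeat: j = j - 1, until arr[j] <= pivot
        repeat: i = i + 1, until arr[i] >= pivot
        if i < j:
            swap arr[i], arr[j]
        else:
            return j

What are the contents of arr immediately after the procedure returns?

pivot = arr[0] = 7; i = -1, j = 8
j→6 (arr[6]=7≤7), i→0 (arr[0]=7≥7); i<j, swap → 7 7 7 7 7 3 7 9
j→5 (arr[5]=3≤7), i→1 (arr[1]=7≥7); i<j, swap → 7 3 7 7 7 7 7 9
j→4 (arr[4]=7≤7), i→2 (arr[2]=7≥7); i<j, swap → 7 3 7 7 7 7 7 9
j→3, i→3; i≥j, return j=3. arr = 7 3 7 7 7 7 7 9

7 3 7 7 7 7 7 9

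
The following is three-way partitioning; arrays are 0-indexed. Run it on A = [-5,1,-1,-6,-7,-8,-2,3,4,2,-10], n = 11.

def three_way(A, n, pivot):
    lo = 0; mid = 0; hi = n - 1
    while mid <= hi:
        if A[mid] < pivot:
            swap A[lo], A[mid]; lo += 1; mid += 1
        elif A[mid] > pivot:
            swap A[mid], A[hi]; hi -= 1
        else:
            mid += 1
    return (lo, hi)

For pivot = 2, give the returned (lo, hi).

lo=0 mid=0 hi=10
-5<2: swap(0,0), lo=1 mid=1 ⇒ [-5,1,-1,-6,-7,-8,-2,3,4,2,-10]
1<2: swap(1,1), lo=2 mid=2 ⇒ [-5,1,-1,-6,-7,-8,-2,3,4,2,-10]
-1<2: swap(2,2), lo=3 mid=3 ⇒ [-5,1,-1,-6,-7,-8,-2,3,4,2,-10]
-6<2: swap(3,3), lo=4 mid=4 ⇒ [-5,1,-1,-6,-7,-8,-2,3,4,2,-10]
-7<2: swap(4,4), lo=5 mid=5 ⇒ [-5,1,-1,-6,-7,-8,-2,3,4,2,-10]
-8<2: swap(5,5), lo=6 mid=6 ⇒ [-5,1,-1,-6,-7,-8,-2,3,4,2,-10]
-2<2: swap(6,6), lo=7 mid=7 ⇒ [-5,1,-1,-6,-7,-8,-2,3,4,2,-10]
3>2: swap(7,10), hi=9 ⇒ [-5,1,-1,-6,-7,-8,-2,-10,4,2,3]
-10<2: swap(7,7), lo=8 mid=8 ⇒ [-5,1,-1,-6,-7,-8,-2,-10,4,2,3]
4>2: swap(8,9), hi=8 ⇒ [-5,1,-1,-6,-7,-8,-2,-10,2,4,3]
2=2: mid=9
done. lo=8 hi=8; A=[-5,1,-1,-6,-7,-8,-2,-10,2,4,3]

(8, 8)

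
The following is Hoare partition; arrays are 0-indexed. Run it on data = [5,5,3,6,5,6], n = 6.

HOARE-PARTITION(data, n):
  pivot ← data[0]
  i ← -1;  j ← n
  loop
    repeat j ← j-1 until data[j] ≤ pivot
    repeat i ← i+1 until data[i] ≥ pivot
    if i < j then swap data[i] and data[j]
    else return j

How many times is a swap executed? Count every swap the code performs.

2

pivot=5
j stops at 4 (5), i stops at 0 (5); swap ⇒ [5,5,3,6,5,6]
j stops at 2 (3), i stops at 1 (5); swap ⇒ [5,3,5,6,5,6]
j stops at 1, i stops at 2; i≥j ⇒ return 1. data=[5,3,5,6,5,6]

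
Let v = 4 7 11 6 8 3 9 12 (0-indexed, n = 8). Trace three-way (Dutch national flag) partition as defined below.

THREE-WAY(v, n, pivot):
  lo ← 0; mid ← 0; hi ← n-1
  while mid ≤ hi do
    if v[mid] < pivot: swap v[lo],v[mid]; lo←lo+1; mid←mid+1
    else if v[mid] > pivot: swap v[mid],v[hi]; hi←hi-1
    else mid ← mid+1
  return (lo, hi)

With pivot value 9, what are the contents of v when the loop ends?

lo=0 mid=0 hi=7
4<9: swap(0,0), lo=1 mid=1 ⇒ 4 7 11 6 8 3 9 12
7<9: swap(1,1), lo=2 mid=2 ⇒ 4 7 11 6 8 3 9 12
11>9: swap(2,7), hi=6 ⇒ 4 7 12 6 8 3 9 11
12>9: swap(2,6), hi=5 ⇒ 4 7 9 6 8 3 12 11
9=9: mid=3
6<9: swap(2,3), lo=3 mid=4 ⇒ 4 7 6 9 8 3 12 11
8<9: swap(3,4), lo=4 mid=5 ⇒ 4 7 6 8 9 3 12 11
3<9: swap(4,5), lo=5 mid=6 ⇒ 4 7 6 8 3 9 12 11
done. lo=5 hi=5; v=4 7 6 8 3 9 12 11

4 7 6 8 3 9 12 11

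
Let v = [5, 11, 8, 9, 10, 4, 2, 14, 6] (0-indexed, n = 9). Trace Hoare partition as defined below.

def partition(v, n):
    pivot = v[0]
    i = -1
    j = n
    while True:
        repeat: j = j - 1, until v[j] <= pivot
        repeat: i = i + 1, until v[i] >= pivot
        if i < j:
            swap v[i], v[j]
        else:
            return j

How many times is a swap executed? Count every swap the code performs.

2

pivot = v[0] = 5; i = -1, j = 9
j→6 (v[6]=2≤5), i→0 (v[0]=5≥5); i<j, swap → [2, 11, 8, 9, 10, 4, 5, 14, 6]
j→5 (v[5]=4≤5), i→1 (v[1]=11≥5); i<j, swap → [2, 4, 8, 9, 10, 11, 5, 14, 6]
j→1, i→2; i≥j, return j=1. v = [2, 4, 8, 9, 10, 11, 5, 14, 6]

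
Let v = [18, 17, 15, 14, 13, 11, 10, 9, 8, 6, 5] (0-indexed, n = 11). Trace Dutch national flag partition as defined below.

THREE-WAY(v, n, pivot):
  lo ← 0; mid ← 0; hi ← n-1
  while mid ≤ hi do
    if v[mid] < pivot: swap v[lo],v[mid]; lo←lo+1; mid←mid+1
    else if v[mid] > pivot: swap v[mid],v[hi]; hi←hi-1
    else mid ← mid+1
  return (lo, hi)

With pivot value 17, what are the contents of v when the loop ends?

[5, 15, 14, 13, 11, 10, 9, 8, 6, 17, 18]

lo=0 mid=0 hi=10
18>17: swap(0,10), hi=9 ⇒ [5, 17, 15, 14, 13, 11, 10, 9, 8, 6, 18]
5<17: swap(0,0), lo=1 mid=1 ⇒ [5, 17, 15, 14, 13, 11, 10, 9, 8, 6, 18]
17=17: mid=2
15<17: swap(1,2), lo=2 mid=3 ⇒ [5, 15, 17, 14, 13, 11, 10, 9, 8, 6, 18]
14<17: swap(2,3), lo=3 mid=4 ⇒ [5, 15, 14, 17, 13, 11, 10, 9, 8, 6, 18]
13<17: swap(3,4), lo=4 mid=5 ⇒ [5, 15, 14, 13, 17, 11, 10, 9, 8, 6, 18]
11<17: swap(4,5), lo=5 mid=6 ⇒ [5, 15, 14, 13, 11, 17, 10, 9, 8, 6, 18]
10<17: swap(5,6), lo=6 mid=7 ⇒ [5, 15, 14, 13, 11, 10, 17, 9, 8, 6, 18]
9<17: swap(6,7), lo=7 mid=8 ⇒ [5, 15, 14, 13, 11, 10, 9, 17, 8, 6, 18]
8<17: swap(7,8), lo=8 mid=9 ⇒ [5, 15, 14, 13, 11, 10, 9, 8, 17, 6, 18]
6<17: swap(8,9), lo=9 mid=10 ⇒ [5, 15, 14, 13, 11, 10, 9, 8, 6, 17, 18]
done. lo=9 hi=9; v=[5, 15, 14, 13, 11, 10, 9, 8, 6, 17, 18]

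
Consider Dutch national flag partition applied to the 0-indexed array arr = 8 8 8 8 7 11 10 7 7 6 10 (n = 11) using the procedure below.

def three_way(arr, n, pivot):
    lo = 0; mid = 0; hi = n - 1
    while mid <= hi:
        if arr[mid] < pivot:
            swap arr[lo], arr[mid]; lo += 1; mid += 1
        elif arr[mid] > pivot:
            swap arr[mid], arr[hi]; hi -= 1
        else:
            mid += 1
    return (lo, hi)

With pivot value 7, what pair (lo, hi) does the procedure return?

(1, 3)

lo=0 mid=0 hi=10
8>7: swap(0,10), hi=9 ⇒ 10 8 8 8 7 11 10 7 7 6 8
10>7: swap(0,9), hi=8 ⇒ 6 8 8 8 7 11 10 7 7 10 8
6<7: swap(0,0), lo=1 mid=1 ⇒ 6 8 8 8 7 11 10 7 7 10 8
8>7: swap(1,8), hi=7 ⇒ 6 7 8 8 7 11 10 7 8 10 8
7=7: mid=2
8>7: swap(2,7), hi=6 ⇒ 6 7 7 8 7 11 10 8 8 10 8
7=7: mid=3
8>7: swap(3,6), hi=5 ⇒ 6 7 7 10 7 11 8 8 8 10 8
10>7: swap(3,5), hi=4 ⇒ 6 7 7 11 7 10 8 8 8 10 8
11>7: swap(3,4), hi=3 ⇒ 6 7 7 7 11 10 8 8 8 10 8
7=7: mid=4
done. lo=1 hi=3; arr=6 7 7 7 11 10 8 8 8 10 8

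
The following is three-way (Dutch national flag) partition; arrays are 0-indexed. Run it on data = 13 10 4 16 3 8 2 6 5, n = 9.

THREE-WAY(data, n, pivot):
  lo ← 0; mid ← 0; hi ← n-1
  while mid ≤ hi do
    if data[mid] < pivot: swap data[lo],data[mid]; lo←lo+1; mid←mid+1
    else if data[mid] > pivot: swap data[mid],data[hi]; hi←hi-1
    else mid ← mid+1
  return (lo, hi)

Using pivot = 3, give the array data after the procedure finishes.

2 3 16 4 8 10 6 5 13

pivot = 3; lo=0, mid=0, hi=8
data[mid]=13>3: swap data[0],data[8]; hi=7 → 5 10 4 16 3 8 2 6 13
data[mid]=5>3: swap data[0],data[7]; hi=6 → 6 10 4 16 3 8 2 5 13
data[mid]=6>3: swap data[0],data[6]; hi=5 → 2 10 4 16 3 8 6 5 13
data[mid]=2<3: swap data[0],data[0]; lo=1,mid=1 → 2 10 4 16 3 8 6 5 13
data[mid]=10>3: swap data[1],data[5]; hi=4 → 2 8 4 16 3 10 6 5 13
data[mid]=8>3: swap data[1],data[4]; hi=3 → 2 3 4 16 8 10 6 5 13
data[mid]=3=3: mid=2
data[mid]=4>3: swap data[2],data[3]; hi=2 → 2 3 16 4 8 10 6 5 13
data[mid]=16>3: swap data[2],data[2]; hi=1 → 2 3 16 4 8 10 6 5 13
end: lo=1, hi=1; data = 2 3 16 4 8 10 6 5 13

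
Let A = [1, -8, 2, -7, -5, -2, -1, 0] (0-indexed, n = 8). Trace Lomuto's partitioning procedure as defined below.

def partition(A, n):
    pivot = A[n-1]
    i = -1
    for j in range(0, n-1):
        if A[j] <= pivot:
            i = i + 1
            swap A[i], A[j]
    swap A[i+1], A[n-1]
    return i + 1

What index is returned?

5

pivot=0, i=-1
j=0: 1>0, skip
j=1: -8≤0, i=0, swap(0,1) ⇒ [-8, 1, 2, -7, -5, -2, -1, 0]
j=2: 2>0, skip
j=3: -7≤0, i=1, swap(1,3) ⇒ [-8, -7, 2, 1, -5, -2, -1, 0]
j=4: -5≤0, i=2, swap(2,4) ⇒ [-8, -7, -5, 1, 2, -2, -1, 0]
j=5: -2≤0, i=3, swap(3,5) ⇒ [-8, -7, -5, -2, 2, 1, -1, 0]
j=6: -1≤0, i=4, swap(4,6) ⇒ [-8, -7, -5, -2, -1, 1, 2, 0]
swap(5,7) ⇒ [-8, -7, -5, -2, -1, 0, 2, 1]; return 5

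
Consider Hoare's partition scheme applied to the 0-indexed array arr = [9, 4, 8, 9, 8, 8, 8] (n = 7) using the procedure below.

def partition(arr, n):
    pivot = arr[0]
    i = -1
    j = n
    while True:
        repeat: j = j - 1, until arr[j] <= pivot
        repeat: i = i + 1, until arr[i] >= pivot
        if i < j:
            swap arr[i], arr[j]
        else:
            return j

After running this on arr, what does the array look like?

pivot = arr[0] = 9; i = -1, j = 7
j→6 (arr[6]=8≤9), i→0 (arr[0]=9≥9); i<j, swap → [8, 4, 8, 9, 8, 8, 9]
j→5 (arr[5]=8≤9), i→3 (arr[3]=9≥9); i<j, swap → [8, 4, 8, 8, 8, 9, 9]
j→4, i→5; i≥j, return j=4. arr = [8, 4, 8, 8, 8, 9, 9]

[8, 4, 8, 8, 8, 9, 9]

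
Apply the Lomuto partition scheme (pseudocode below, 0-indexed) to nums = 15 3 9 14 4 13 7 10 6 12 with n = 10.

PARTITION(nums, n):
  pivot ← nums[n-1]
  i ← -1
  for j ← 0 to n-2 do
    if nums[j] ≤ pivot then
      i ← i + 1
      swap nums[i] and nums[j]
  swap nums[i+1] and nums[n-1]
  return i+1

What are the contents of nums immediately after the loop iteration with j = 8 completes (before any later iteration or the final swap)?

pivot = nums[9] = 12; i = -1
j=0: nums[0]=15 > 12 → no swap
j=1: nums[1]=3 ≤ 12 → i=0, swap nums[0],nums[1] → 3 15 9 14 4 13 7 10 6 12
j=2: nums[2]=9 ≤ 12 → i=1, swap nums[1],nums[2] → 3 9 15 14 4 13 7 10 6 12
j=3: nums[3]=14 > 12 → no swap
j=4: nums[4]=4 ≤ 12 → i=2, swap nums[2],nums[4] → 3 9 4 14 15 13 7 10 6 12
j=5: nums[5]=13 > 12 → no swap
j=6: nums[6]=7 ≤ 12 → i=3, swap nums[3],nums[6] → 3 9 4 7 15 13 14 10 6 12
j=7: nums[7]=10 ≤ 12 → i=4, swap nums[4],nums[7] → 3 9 4 7 10 13 14 15 6 12
j=8: nums[8]=6 ≤ 12 → i=5, swap nums[5],nums[8] → 3 9 4 7 10 6 14 15 13 12
(after j=8) nums = 3 9 4 7 10 6 14 15 13 12

3 9 4 7 10 6 14 15 13 12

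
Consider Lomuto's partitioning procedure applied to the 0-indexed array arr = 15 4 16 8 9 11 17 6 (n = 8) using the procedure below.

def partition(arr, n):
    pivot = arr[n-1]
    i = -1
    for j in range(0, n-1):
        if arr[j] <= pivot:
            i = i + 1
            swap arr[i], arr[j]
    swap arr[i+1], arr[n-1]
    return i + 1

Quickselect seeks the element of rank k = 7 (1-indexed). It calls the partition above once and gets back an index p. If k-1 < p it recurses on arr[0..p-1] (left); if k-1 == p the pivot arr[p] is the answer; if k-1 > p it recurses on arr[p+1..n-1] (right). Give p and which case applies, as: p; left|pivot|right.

pivot = arr[7] = 6; i = -1
j=0: arr[0]=15 > 6 → no swap
j=1: arr[1]=4 ≤ 6 → i=0, swap arr[0],arr[1] → 4 15 16 8 9 11 17 6
j=2: arr[2]=16 > 6 → no swap
j=3: arr[3]=8 > 6 → no swap
j=4: arr[4]=9 > 6 → no swap
j=5: arr[5]=11 > 6 → no swap
j=6: arr[6]=17 > 6 → no swap
final swap arr[1],arr[7] → 4 6 16 8 9 11 17 15; return 1
p = 1; k-1 = 6 > 1 ⇒ right

1; right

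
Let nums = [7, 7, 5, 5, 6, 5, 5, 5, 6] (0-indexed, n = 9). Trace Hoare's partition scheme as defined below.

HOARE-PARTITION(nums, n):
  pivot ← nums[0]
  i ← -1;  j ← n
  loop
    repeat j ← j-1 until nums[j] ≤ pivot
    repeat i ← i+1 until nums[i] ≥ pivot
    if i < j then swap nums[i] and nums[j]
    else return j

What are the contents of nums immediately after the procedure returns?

pivot = nums[0] = 7; i = -1, j = 9
j→8 (nums[8]=6≤7), i→0 (nums[0]=7≥7); i<j, swap → [6, 7, 5, 5, 6, 5, 5, 5, 7]
j→7 (nums[7]=5≤7), i→1 (nums[1]=7≥7); i<j, swap → [6, 5, 5, 5, 6, 5, 5, 7, 7]
j→6, i→7; i≥j, return j=6. nums = [6, 5, 5, 5, 6, 5, 5, 7, 7]

[6, 5, 5, 5, 6, 5, 5, 7, 7]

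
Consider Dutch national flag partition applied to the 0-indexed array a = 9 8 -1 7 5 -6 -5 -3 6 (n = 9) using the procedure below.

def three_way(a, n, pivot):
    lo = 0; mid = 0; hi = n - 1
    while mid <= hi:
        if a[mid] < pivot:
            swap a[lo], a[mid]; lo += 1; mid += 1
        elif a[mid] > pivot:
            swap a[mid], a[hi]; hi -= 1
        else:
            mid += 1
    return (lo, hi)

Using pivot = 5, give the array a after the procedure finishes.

-3 -5 -1 -6 5 7 8 6 9

lo=0 mid=0 hi=8
9>5: swap(0,8), hi=7 ⇒ 6 8 -1 7 5 -6 -5 -3 9
6>5: swap(0,7), hi=6 ⇒ -3 8 -1 7 5 -6 -5 6 9
-3<5: swap(0,0), lo=1 mid=1 ⇒ -3 8 -1 7 5 -6 -5 6 9
8>5: swap(1,6), hi=5 ⇒ -3 -5 -1 7 5 -6 8 6 9
-5<5: swap(1,1), lo=2 mid=2 ⇒ -3 -5 -1 7 5 -6 8 6 9
-1<5: swap(2,2), lo=3 mid=3 ⇒ -3 -5 -1 7 5 -6 8 6 9
7>5: swap(3,5), hi=4 ⇒ -3 -5 -1 -6 5 7 8 6 9
-6<5: swap(3,3), lo=4 mid=4 ⇒ -3 -5 -1 -6 5 7 8 6 9
5=5: mid=5
done. lo=4 hi=4; a=-3 -5 -1 -6 5 7 8 6 9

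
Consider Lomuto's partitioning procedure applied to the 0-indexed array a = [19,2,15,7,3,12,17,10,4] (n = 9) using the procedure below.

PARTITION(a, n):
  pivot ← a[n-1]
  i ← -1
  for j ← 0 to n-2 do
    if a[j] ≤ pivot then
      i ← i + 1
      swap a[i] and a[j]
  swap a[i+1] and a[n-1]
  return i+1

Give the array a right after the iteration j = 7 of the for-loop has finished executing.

[2,3,15,7,19,12,17,10,4]

pivot = a[8] = 4; i = -1
j=0: a[0]=19 > 4 → no swap
j=1: a[1]=2 ≤ 4 → i=0, swap a[0],a[1] → [2,19,15,7,3,12,17,10,4]
j=2: a[2]=15 > 4 → no swap
j=3: a[3]=7 > 4 → no swap
j=4: a[4]=3 ≤ 4 → i=1, swap a[1],a[4] → [2,3,15,7,19,12,17,10,4]
j=5: a[5]=12 > 4 → no swap
j=6: a[6]=17 > 4 → no swap
j=7: a[7]=10 > 4 → no swap
(after j=7) a = [2,3,15,7,19,12,17,10,4]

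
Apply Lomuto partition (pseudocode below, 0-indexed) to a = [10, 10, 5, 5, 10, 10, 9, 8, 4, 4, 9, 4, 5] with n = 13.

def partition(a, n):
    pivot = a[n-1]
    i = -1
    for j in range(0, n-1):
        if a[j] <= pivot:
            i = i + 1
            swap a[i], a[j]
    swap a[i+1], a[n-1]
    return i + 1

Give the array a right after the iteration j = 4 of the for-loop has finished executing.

pivot = a[12] = 5; i = -1
j=0: a[0]=10 > 5 → no swap
j=1: a[1]=10 > 5 → no swap
j=2: a[2]=5 ≤ 5 → i=0, swap a[0],a[2] → [5, 10, 10, 5, 10, 10, 9, 8, 4, 4, 9, 4, 5]
j=3: a[3]=5 ≤ 5 → i=1, swap a[1],a[3] → [5, 5, 10, 10, 10, 10, 9, 8, 4, 4, 9, 4, 5]
j=4: a[4]=10 > 5 → no swap
(after j=4) a = [5, 5, 10, 10, 10, 10, 9, 8, 4, 4, 9, 4, 5]

[5, 5, 10, 10, 10, 10, 9, 8, 4, 4, 9, 4, 5]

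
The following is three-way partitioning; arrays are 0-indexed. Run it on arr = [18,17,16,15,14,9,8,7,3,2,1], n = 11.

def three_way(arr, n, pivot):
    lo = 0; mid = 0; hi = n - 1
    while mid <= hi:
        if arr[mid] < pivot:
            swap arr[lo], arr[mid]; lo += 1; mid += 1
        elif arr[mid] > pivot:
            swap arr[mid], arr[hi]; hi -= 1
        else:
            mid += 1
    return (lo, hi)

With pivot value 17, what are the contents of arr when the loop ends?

[1,16,15,14,9,8,7,3,2,17,18]

lo=0 mid=0 hi=10
18>17: swap(0,10), hi=9 ⇒ [1,17,16,15,14,9,8,7,3,2,18]
1<17: swap(0,0), lo=1 mid=1 ⇒ [1,17,16,15,14,9,8,7,3,2,18]
17=17: mid=2
16<17: swap(1,2), lo=2 mid=3 ⇒ [1,16,17,15,14,9,8,7,3,2,18]
15<17: swap(2,3), lo=3 mid=4 ⇒ [1,16,15,17,14,9,8,7,3,2,18]
14<17: swap(3,4), lo=4 mid=5 ⇒ [1,16,15,14,17,9,8,7,3,2,18]
9<17: swap(4,5), lo=5 mid=6 ⇒ [1,16,15,14,9,17,8,7,3,2,18]
8<17: swap(5,6), lo=6 mid=7 ⇒ [1,16,15,14,9,8,17,7,3,2,18]
7<17: swap(6,7), lo=7 mid=8 ⇒ [1,16,15,14,9,8,7,17,3,2,18]
3<17: swap(7,8), lo=8 mid=9 ⇒ [1,16,15,14,9,8,7,3,17,2,18]
2<17: swap(8,9), lo=9 mid=10 ⇒ [1,16,15,14,9,8,7,3,2,17,18]
done. lo=9 hi=9; arr=[1,16,15,14,9,8,7,3,2,17,18]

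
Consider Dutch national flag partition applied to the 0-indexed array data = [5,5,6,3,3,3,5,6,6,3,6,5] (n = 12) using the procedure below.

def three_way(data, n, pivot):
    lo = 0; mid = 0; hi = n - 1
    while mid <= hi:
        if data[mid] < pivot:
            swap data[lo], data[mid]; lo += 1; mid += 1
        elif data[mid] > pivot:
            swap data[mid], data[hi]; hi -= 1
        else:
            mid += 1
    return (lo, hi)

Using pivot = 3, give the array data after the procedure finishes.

pivot = 3; lo=0, mid=0, hi=11
data[mid]=5>3: swap data[0],data[11]; hi=10 → [5,5,6,3,3,3,5,6,6,3,6,5]
data[mid]=5>3: swap data[0],data[10]; hi=9 → [6,5,6,3,3,3,5,6,6,3,5,5]
data[mid]=6>3: swap data[0],data[9]; hi=8 → [3,5,6,3,3,3,5,6,6,6,5,5]
data[mid]=3=3: mid=1
data[mid]=5>3: swap data[1],data[8]; hi=7 → [3,6,6,3,3,3,5,6,5,6,5,5]
data[mid]=6>3: swap data[1],data[7]; hi=6 → [3,6,6,3,3,3,5,6,5,6,5,5]
data[mid]=6>3: swap data[1],data[6]; hi=5 → [3,5,6,3,3,3,6,6,5,6,5,5]
data[mid]=5>3: swap data[1],data[5]; hi=4 → [3,3,6,3,3,5,6,6,5,6,5,5]
data[mid]=3=3: mid=2
data[mid]=6>3: swap data[2],data[4]; hi=3 → [3,3,3,3,6,5,6,6,5,6,5,5]
data[mid]=3=3: mid=3
data[mid]=3=3: mid=4
end: lo=0, hi=3; data = [3,3,3,3,6,5,6,6,5,6,5,5]

[3,3,3,3,6,5,6,6,5,6,5,5]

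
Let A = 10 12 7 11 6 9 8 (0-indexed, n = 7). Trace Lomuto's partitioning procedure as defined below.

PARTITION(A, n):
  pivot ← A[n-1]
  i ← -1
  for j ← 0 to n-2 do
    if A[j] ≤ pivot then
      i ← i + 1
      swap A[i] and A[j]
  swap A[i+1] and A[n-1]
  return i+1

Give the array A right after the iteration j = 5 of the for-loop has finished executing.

pivot = A[6] = 8; i = -1
j=0: A[0]=10 > 8 → no swap
j=1: A[1]=12 > 8 → no swap
j=2: A[2]=7 ≤ 8 → i=0, swap A[0],A[2] → 7 12 10 11 6 9 8
j=3: A[3]=11 > 8 → no swap
j=4: A[4]=6 ≤ 8 → i=1, swap A[1],A[4] → 7 6 10 11 12 9 8
j=5: A[5]=9 > 8 → no swap
(after j=5) A = 7 6 10 11 12 9 8

7 6 10 11 12 9 8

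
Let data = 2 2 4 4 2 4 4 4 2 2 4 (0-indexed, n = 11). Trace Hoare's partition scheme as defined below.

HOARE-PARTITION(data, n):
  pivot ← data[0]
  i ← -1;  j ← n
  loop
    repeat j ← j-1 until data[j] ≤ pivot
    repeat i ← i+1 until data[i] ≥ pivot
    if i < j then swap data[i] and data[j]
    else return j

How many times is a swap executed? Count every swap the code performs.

pivot=2
j stops at 9 (2), i stops at 0 (2); swap ⇒ 2 2 4 4 2 4 4 4 2 2 4
j stops at 8 (2), i stops at 1 (2); swap ⇒ 2 2 4 4 2 4 4 4 2 2 4
j stops at 4 (2), i stops at 2 (4); swap ⇒ 2 2 2 4 4 4 4 4 2 2 4
j stops at 2, i stops at 3; i≥j ⇒ return 2. data=2 2 2 4 4 4 4 4 2 2 4

3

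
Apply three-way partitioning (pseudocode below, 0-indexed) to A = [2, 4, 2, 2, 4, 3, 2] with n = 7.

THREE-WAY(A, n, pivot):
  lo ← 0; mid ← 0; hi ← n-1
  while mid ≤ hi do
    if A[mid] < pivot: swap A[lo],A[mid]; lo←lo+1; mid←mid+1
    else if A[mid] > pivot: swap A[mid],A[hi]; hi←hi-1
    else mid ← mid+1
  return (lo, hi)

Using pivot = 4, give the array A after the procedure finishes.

[2, 2, 2, 3, 2, 4, 4]

lo=0 mid=0 hi=6
2<4: swap(0,0), lo=1 mid=1 ⇒ [2, 4, 2, 2, 4, 3, 2]
4=4: mid=2
2<4: swap(1,2), lo=2 mid=3 ⇒ [2, 2, 4, 2, 4, 3, 2]
2<4: swap(2,3), lo=3 mid=4 ⇒ [2, 2, 2, 4, 4, 3, 2]
4=4: mid=5
3<4: swap(3,5), lo=4 mid=6 ⇒ [2, 2, 2, 3, 4, 4, 2]
2<4: swap(4,6), lo=5 mid=7 ⇒ [2, 2, 2, 3, 2, 4, 4]
done. lo=5 hi=6; A=[2, 2, 2, 3, 2, 4, 4]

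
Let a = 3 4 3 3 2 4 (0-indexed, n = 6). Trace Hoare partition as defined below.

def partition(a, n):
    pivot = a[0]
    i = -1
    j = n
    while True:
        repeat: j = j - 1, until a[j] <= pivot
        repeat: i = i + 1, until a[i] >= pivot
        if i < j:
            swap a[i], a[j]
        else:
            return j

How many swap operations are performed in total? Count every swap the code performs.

pivot = a[0] = 3; i = -1, j = 6
j→4 (a[4]=2≤3), i→0 (a[0]=3≥3); i<j, swap → 2 4 3 3 3 4
j→3 (a[3]=3≤3), i→1 (a[1]=4≥3); i<j, swap → 2 3 3 4 3 4
j→2, i→2; i≥j, return j=2. a = 2 3 3 4 3 4

2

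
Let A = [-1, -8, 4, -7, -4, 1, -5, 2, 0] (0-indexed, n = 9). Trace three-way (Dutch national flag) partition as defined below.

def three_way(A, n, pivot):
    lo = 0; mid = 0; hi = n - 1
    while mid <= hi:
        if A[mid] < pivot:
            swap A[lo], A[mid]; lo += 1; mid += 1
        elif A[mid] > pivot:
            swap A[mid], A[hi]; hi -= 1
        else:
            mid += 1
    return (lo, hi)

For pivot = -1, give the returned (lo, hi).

lo=0 mid=0 hi=8
-1=-1: mid=1
-8<-1: swap(0,1), lo=1 mid=2 ⇒ [-8, -1, 4, -7, -4, 1, -5, 2, 0]
4>-1: swap(2,8), hi=7 ⇒ [-8, -1, 0, -7, -4, 1, -5, 2, 4]
0>-1: swap(2,7), hi=6 ⇒ [-8, -1, 2, -7, -4, 1, -5, 0, 4]
2>-1: swap(2,6), hi=5 ⇒ [-8, -1, -5, -7, -4, 1, 2, 0, 4]
-5<-1: swap(1,2), lo=2 mid=3 ⇒ [-8, -5, -1, -7, -4, 1, 2, 0, 4]
-7<-1: swap(2,3), lo=3 mid=4 ⇒ [-8, -5, -7, -1, -4, 1, 2, 0, 4]
-4<-1: swap(3,4), lo=4 mid=5 ⇒ [-8, -5, -7, -4, -1, 1, 2, 0, 4]
1>-1: swap(5,5), hi=4 ⇒ [-8, -5, -7, -4, -1, 1, 2, 0, 4]
done. lo=4 hi=4; A=[-8, -5, -7, -4, -1, 1, 2, 0, 4]

(4, 4)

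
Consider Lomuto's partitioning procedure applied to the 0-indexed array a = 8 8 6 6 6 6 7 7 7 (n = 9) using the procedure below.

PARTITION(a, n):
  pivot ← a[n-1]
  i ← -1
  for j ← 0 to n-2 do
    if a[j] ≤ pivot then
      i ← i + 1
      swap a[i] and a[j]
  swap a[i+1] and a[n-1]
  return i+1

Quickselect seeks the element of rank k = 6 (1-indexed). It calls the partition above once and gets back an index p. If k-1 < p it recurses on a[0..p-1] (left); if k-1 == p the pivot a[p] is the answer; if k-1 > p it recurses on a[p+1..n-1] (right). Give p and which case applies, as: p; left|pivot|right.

6; left

pivot=7, i=-1
j=0: 8>7, skip
j=1: 8>7, skip
j=2: 6≤7, i=0, swap(0,2) ⇒ 6 8 8 6 6 6 7 7 7
j=3: 6≤7, i=1, swap(1,3) ⇒ 6 6 8 8 6 6 7 7 7
j=4: 6≤7, i=2, swap(2,4) ⇒ 6 6 6 8 8 6 7 7 7
j=5: 6≤7, i=3, swap(3,5) ⇒ 6 6 6 6 8 8 7 7 7
j=6: 7≤7, i=4, swap(4,6) ⇒ 6 6 6 6 7 8 8 7 7
j=7: 7≤7, i=5, swap(5,7) ⇒ 6 6 6 6 7 7 8 8 7
swap(6,8) ⇒ 6 6 6 6 7 7 7 8 8; return 6
p = 6; k-1 = 5 < 6 ⇒ left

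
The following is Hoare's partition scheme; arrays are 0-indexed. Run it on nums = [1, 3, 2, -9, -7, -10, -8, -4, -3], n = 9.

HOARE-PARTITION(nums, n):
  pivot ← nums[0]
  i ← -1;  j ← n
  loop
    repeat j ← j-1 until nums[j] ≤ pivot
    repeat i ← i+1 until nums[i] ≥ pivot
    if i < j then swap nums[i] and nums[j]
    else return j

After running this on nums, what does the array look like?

[-3, -4, -8, -9, -7, -10, 2, 3, 1]

pivot=1
j stops at 8 (-3), i stops at 0 (1); swap ⇒ [-3, 3, 2, -9, -7, -10, -8, -4, 1]
j stops at 7 (-4), i stops at 1 (3); swap ⇒ [-3, -4, 2, -9, -7, -10, -8, 3, 1]
j stops at 6 (-8), i stops at 2 (2); swap ⇒ [-3, -4, -8, -9, -7, -10, 2, 3, 1]
j stops at 5, i stops at 6; i≥j ⇒ return 5. nums=[-3, -4, -8, -9, -7, -10, 2, 3, 1]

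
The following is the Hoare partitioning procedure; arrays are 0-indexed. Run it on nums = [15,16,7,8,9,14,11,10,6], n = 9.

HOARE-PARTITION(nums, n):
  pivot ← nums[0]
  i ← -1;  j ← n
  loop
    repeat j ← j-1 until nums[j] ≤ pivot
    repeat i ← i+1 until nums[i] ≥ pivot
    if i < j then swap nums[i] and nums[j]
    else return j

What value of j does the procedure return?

pivot = nums[0] = 15; i = -1, j = 9
j→8 (nums[8]=6≤15), i→0 (nums[0]=15≥15); i<j, swap → [6,16,7,8,9,14,11,10,15]
j→7 (nums[7]=10≤15), i→1 (nums[1]=16≥15); i<j, swap → [6,10,7,8,9,14,11,16,15]
j→6, i→7; i≥j, return j=6. nums = [6,10,7,8,9,14,11,16,15]

6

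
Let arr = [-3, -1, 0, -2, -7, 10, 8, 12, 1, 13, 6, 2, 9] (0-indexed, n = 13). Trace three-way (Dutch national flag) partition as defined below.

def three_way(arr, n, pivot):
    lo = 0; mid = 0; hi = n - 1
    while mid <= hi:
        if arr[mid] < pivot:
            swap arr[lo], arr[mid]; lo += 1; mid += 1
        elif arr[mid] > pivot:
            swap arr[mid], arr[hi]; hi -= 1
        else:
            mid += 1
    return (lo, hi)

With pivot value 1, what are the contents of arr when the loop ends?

[-3, -1, 0, -2, -7, 1, 12, 8, 13, 6, 2, 9, 10]

pivot = 1; lo=0, mid=0, hi=12
arr[mid]=-3<1: swap arr[0],arr[0]; lo=1,mid=1 → [-3, -1, 0, -2, -7, 10, 8, 12, 1, 13, 6, 2, 9]
arr[mid]=-1<1: swap arr[1],arr[1]; lo=2,mid=2 → [-3, -1, 0, -2, -7, 10, 8, 12, 1, 13, 6, 2, 9]
arr[mid]=0<1: swap arr[2],arr[2]; lo=3,mid=3 → [-3, -1, 0, -2, -7, 10, 8, 12, 1, 13, 6, 2, 9]
arr[mid]=-2<1: swap arr[3],arr[3]; lo=4,mid=4 → [-3, -1, 0, -2, -7, 10, 8, 12, 1, 13, 6, 2, 9]
arr[mid]=-7<1: swap arr[4],arr[4]; lo=5,mid=5 → [-3, -1, 0, -2, -7, 10, 8, 12, 1, 13, 6, 2, 9]
arr[mid]=10>1: swap arr[5],arr[12]; hi=11 → [-3, -1, 0, -2, -7, 9, 8, 12, 1, 13, 6, 2, 10]
arr[mid]=9>1: swap arr[5],arr[11]; hi=10 → [-3, -1, 0, -2, -7, 2, 8, 12, 1, 13, 6, 9, 10]
arr[mid]=2>1: swap arr[5],arr[10]; hi=9 → [-3, -1, 0, -2, -7, 6, 8, 12, 1, 13, 2, 9, 10]
arr[mid]=6>1: swap arr[5],arr[9]; hi=8 → [-3, -1, 0, -2, -7, 13, 8, 12, 1, 6, 2, 9, 10]
arr[mid]=13>1: swap arr[5],arr[8]; hi=7 → [-3, -1, 0, -2, -7, 1, 8, 12, 13, 6, 2, 9, 10]
arr[mid]=1=1: mid=6
arr[mid]=8>1: swap arr[6],arr[7]; hi=6 → [-3, -1, 0, -2, -7, 1, 12, 8, 13, 6, 2, 9, 10]
arr[mid]=12>1: swap arr[6],arr[6]; hi=5 → [-3, -1, 0, -2, -7, 1, 12, 8, 13, 6, 2, 9, 10]
end: lo=5, hi=5; arr = [-3, -1, 0, -2, -7, 1, 12, 8, 13, 6, 2, 9, 10]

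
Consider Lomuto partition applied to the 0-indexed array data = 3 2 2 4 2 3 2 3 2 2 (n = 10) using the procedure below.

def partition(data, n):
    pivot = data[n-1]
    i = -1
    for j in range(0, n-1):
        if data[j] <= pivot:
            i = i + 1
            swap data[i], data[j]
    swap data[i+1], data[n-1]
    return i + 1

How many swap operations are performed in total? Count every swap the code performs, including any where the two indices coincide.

6

pivot=2, i=-1
j=0: 3>2, skip
j=1: 2≤2, i=0, swap(0,1) ⇒ 2 3 2 4 2 3 2 3 2 2
j=2: 2≤2, i=1, swap(1,2) ⇒ 2 2 3 4 2 3 2 3 2 2
j=3: 4>2, skip
j=4: 2≤2, i=2, swap(2,4) ⇒ 2 2 2 4 3 3 2 3 2 2
j=5: 3>2, skip
j=6: 2≤2, i=3, swap(3,6) ⇒ 2 2 2 2 3 3 4 3 2 2
j=7: 3>2, skip
j=8: 2≤2, i=4, swap(4,8) ⇒ 2 2 2 2 2 3 4 3 3 2
swap(5,9) ⇒ 2 2 2 2 2 2 4 3 3 3; return 5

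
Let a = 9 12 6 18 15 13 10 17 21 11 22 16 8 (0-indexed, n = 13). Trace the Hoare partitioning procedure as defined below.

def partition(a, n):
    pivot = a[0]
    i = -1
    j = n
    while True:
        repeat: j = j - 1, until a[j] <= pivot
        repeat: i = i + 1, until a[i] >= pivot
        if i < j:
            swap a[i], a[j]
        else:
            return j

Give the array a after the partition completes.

pivot = a[0] = 9; i = -1, j = 13
j→12 (a[12]=8≤9), i→0 (a[0]=9≥9); i<j, swap → 8 12 6 18 15 13 10 17 21 11 22 16 9
j→2 (a[2]=6≤9), i→1 (a[1]=12≥9); i<j, swap → 8 6 12 18 15 13 10 17 21 11 22 16 9
j→1, i→2; i≥j, return j=1. a = 8 6 12 18 15 13 10 17 21 11 22 16 9

8 6 12 18 15 13 10 17 21 11 22 16 9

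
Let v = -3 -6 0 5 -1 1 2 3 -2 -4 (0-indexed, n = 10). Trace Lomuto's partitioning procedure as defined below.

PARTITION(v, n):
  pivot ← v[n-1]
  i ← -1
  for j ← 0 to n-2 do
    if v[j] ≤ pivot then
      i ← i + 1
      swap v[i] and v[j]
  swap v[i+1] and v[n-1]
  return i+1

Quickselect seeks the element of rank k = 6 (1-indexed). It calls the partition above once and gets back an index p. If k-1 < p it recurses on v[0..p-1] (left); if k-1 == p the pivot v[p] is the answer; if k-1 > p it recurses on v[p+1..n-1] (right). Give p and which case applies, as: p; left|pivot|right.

1; right

pivot = v[9] = -4; i = -1
j=0: v[0]=-3 > -4 → no swap
j=1: v[1]=-6 ≤ -4 → i=0, swap v[0],v[1] → -6 -3 0 5 -1 1 2 3 -2 -4
j=2: v[2]=0 > -4 → no swap
j=3: v[3]=5 > -4 → no swap
j=4: v[4]=-1 > -4 → no swap
j=5: v[5]=1 > -4 → no swap
j=6: v[6]=2 > -4 → no swap
j=7: v[7]=3 > -4 → no swap
j=8: v[8]=-2 > -4 → no swap
final swap v[1],v[9] → -6 -4 0 5 -1 1 2 3 -2 -3; return 1
p = 1; k-1 = 5 > 1 ⇒ right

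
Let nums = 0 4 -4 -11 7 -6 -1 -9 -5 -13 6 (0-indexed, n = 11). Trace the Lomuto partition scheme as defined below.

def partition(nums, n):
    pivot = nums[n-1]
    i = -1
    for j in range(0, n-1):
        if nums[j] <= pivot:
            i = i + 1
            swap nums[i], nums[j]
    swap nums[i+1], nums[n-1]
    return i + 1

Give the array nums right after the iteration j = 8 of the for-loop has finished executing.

pivot = nums[10] = 6; i = -1
j=0: nums[0]=0 ≤ 6 → i=0, swap nums[0],nums[0] (no change) → 0 4 -4 -11 7 -6 -1 -9 -5 -13 6
j=1: nums[1]=4 ≤ 6 → i=1, swap nums[1],nums[1] (no change) → 0 4 -4 -11 7 -6 -1 -9 -5 -13 6
j=2: nums[2]=-4 ≤ 6 → i=2, swap nums[2],nums[2] (no change) → 0 4 -4 -11 7 -6 -1 -9 -5 -13 6
j=3: nums[3]=-11 ≤ 6 → i=3, swap nums[3],nums[3] (no change) → 0 4 -4 -11 7 -6 -1 -9 -5 -13 6
j=4: nums[4]=7 > 6 → no swap
j=5: nums[5]=-6 ≤ 6 → i=4, swap nums[4],nums[5] → 0 4 -4 -11 -6 7 -1 -9 -5 -13 6
j=6: nums[6]=-1 ≤ 6 → i=5, swap nums[5],nums[6] → 0 4 -4 -11 -6 -1 7 -9 -5 -13 6
j=7: nums[7]=-9 ≤ 6 → i=6, swap nums[6],nums[7] → 0 4 -4 -11 -6 -1 -9 7 -5 -13 6
j=8: nums[8]=-5 ≤ 6 → i=7, swap nums[7],nums[8] → 0 4 -4 -11 -6 -1 -9 -5 7 -13 6
(after j=8) nums = 0 4 -4 -11 -6 -1 -9 -5 7 -13 6

0 4 -4 -11 -6 -1 -9 -5 7 -13 6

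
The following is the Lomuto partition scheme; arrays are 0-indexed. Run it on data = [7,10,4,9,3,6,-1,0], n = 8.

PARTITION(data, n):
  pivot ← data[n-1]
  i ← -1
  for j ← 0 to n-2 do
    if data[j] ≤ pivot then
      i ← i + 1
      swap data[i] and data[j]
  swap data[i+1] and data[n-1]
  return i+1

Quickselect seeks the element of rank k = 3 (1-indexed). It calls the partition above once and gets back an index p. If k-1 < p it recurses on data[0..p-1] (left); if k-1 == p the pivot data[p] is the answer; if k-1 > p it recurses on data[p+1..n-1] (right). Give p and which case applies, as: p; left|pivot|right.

pivot = data[7] = 0; i = -1
j=0: data[0]=7 > 0 → no swap
j=1: data[1]=10 > 0 → no swap
j=2: data[2]=4 > 0 → no swap
j=3: data[3]=9 > 0 → no swap
j=4: data[4]=3 > 0 → no swap
j=5: data[5]=6 > 0 → no swap
j=6: data[6]=-1 ≤ 0 → i=0, swap data[0],data[6] → [-1,10,4,9,3,6,7,0]
final swap data[1],data[7] → [-1,0,4,9,3,6,7,10]; return 1
p = 1; k-1 = 2 > 1 ⇒ right

1; right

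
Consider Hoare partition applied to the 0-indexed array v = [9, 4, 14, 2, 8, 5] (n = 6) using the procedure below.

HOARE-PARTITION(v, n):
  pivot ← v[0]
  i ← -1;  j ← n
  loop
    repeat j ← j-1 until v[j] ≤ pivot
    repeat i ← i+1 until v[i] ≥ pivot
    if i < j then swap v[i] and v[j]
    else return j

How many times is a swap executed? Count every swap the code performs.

pivot = v[0] = 9; i = -1, j = 6
j→5 (v[5]=5≤9), i→0 (v[0]=9≥9); i<j, swap → [5, 4, 14, 2, 8, 9]
j→4 (v[4]=8≤9), i→2 (v[2]=14≥9); i<j, swap → [5, 4, 8, 2, 14, 9]
j→3, i→4; i≥j, return j=3. v = [5, 4, 8, 2, 14, 9]

2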